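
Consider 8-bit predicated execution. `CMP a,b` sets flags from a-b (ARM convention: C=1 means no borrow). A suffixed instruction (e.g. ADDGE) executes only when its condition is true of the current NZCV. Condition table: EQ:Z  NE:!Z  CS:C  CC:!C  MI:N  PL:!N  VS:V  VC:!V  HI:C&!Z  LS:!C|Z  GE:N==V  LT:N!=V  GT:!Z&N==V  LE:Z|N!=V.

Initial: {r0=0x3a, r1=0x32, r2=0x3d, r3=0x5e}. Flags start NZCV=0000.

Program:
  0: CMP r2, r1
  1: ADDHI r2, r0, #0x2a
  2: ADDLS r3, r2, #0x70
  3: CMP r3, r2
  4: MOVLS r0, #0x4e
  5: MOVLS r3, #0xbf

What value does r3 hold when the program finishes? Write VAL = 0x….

0: ✓ CMP  NZCV=0010
1: ✓ ADDHI  r2←0x64
2: · ADDLS
3: ✓ CMP  NZCV=1000
4: ✓ MOVLS  r0←0x4e
5: ✓ MOVLS  r3←0xbf

VAL = 0xbf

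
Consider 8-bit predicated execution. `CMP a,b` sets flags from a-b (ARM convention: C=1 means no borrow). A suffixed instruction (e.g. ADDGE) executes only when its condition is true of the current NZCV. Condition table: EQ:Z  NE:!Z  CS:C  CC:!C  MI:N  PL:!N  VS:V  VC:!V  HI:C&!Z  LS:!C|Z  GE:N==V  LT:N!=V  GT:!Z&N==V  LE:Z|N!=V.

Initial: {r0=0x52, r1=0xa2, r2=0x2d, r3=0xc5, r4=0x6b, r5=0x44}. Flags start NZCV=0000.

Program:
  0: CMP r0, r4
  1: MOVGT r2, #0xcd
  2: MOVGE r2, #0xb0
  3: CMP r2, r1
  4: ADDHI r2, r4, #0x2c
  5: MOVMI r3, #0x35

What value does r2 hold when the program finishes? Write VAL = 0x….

0: ✓ CMP  NZCV=1000
1: · MOVGT
2: · MOVGE
3: ✓ CMP  NZCV=1001
4: · ADDHI
5: ✓ MOVMI  r3←0x35

VAL = 0x2d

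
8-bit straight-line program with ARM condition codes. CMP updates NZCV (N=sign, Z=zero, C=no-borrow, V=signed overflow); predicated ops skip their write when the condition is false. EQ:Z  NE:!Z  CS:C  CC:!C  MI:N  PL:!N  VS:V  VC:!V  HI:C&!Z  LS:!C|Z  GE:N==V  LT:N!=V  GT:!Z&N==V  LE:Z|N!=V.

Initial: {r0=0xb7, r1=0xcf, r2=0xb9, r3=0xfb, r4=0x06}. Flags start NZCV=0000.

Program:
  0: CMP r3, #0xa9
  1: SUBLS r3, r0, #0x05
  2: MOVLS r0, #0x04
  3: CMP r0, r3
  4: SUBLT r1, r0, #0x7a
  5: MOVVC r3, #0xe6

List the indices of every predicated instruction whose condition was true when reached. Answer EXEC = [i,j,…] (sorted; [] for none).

EXEC = [4,5]

[0] flags=0010 → (cmp)
[1] flags=0010 LS?F → skip
[2] flags=0010 LS?F → skip
[3] flags=1000 → (cmp)
[4] flags=1000 LT?T → r1=0x3d
[5] flags=1000 VC?T → r3=0xe6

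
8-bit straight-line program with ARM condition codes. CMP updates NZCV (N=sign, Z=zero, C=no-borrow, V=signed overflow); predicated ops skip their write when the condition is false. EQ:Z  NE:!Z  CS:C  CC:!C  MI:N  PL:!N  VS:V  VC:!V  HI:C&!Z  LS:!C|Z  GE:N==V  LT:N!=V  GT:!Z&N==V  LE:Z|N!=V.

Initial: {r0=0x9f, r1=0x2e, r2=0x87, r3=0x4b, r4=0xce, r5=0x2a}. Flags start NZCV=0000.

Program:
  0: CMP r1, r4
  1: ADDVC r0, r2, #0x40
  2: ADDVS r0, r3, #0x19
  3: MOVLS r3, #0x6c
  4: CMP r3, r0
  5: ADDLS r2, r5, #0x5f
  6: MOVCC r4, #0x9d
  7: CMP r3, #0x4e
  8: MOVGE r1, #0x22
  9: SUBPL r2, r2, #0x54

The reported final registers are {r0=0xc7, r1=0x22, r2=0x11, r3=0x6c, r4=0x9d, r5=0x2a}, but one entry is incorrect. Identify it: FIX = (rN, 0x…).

[0] flags=0000 → (cmp)
[1] flags=0000 VC?T → r0=0xc7
[2] flags=0000 VS?F → skip
[3] flags=0000 LS?T → r3=0x6c
[4] flags=1001 → (cmp)
[5] flags=1001 LS?T → r2=0x89
[6] flags=1001 CC?T → r4=0x9d
[7] flags=0010 → (cmp)
[8] flags=0010 GE?T → r1=0x22
[9] flags=0010 PL?T → r2=0x35

FIX = (r2, 0x35)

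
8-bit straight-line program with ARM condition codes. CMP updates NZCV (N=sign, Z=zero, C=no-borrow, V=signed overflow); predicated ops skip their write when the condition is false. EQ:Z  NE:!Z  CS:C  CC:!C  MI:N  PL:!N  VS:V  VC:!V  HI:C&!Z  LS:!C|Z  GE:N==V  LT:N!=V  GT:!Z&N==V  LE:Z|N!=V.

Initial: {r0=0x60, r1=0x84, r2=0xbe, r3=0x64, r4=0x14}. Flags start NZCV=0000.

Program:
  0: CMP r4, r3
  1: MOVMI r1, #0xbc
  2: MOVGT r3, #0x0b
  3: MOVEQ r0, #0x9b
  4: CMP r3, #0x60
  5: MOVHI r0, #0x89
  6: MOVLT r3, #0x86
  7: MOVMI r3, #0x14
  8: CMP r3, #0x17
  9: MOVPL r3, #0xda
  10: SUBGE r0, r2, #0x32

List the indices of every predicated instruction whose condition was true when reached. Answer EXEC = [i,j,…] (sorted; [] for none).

[0] flags=1000 → (cmp)
[1] flags=1000 MI?T → r1=0xbc
[2] flags=1000 GT?F → skip
[3] flags=1000 EQ?F → skip
[4] flags=0010 → (cmp)
[5] flags=0010 HI?T → r0=0x89
[6] flags=0010 LT?F → skip
[7] flags=0010 MI?F → skip
[8] flags=0010 → (cmp)
[9] flags=0010 PL?T → r3=0xda
[10] flags=0010 GE?T → r0=0x8c

EXEC = [1,5,9,10]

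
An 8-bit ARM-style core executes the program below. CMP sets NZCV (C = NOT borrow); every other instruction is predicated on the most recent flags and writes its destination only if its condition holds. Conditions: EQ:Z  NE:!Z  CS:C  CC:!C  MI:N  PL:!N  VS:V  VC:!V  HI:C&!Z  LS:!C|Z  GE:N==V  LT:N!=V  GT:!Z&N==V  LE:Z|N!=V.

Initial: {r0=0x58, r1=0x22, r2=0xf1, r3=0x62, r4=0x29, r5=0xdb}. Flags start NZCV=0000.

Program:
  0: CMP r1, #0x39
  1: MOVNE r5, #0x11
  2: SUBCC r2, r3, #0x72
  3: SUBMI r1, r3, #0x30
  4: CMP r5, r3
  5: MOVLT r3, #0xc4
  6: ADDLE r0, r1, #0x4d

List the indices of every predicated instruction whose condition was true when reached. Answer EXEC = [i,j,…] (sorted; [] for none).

EXEC = [1,2,3,5,6]

[0] flags=1000 → (cmp)
[1] flags=1000 NE?T → r5=0x11
[2] flags=1000 CC?T → r2=0xf0
[3] flags=1000 MI?T → r1=0x32
[4] flags=1000 → (cmp)
[5] flags=1000 LT?T → r3=0xc4
[6] flags=1000 LE?T → r0=0x7f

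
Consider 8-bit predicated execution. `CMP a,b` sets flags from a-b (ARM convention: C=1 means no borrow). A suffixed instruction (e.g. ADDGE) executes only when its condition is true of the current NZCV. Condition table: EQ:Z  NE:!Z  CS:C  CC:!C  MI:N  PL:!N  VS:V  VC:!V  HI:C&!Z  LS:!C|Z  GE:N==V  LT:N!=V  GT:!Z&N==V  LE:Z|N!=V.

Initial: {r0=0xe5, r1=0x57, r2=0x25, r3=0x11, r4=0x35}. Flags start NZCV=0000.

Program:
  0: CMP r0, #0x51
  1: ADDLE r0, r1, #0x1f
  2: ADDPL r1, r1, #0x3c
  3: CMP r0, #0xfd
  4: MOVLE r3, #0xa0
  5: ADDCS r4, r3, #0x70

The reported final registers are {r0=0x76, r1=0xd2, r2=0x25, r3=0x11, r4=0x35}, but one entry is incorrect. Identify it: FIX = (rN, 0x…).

FIX = (r1, 0x57)

[0] flags=1010 → (cmp)
[1] flags=1010 LE?T → r0=0x76
[2] flags=1010 PL?F → skip
[3] flags=0000 → (cmp)
[4] flags=0000 LE?F → skip
[5] flags=0000 CS?F → skip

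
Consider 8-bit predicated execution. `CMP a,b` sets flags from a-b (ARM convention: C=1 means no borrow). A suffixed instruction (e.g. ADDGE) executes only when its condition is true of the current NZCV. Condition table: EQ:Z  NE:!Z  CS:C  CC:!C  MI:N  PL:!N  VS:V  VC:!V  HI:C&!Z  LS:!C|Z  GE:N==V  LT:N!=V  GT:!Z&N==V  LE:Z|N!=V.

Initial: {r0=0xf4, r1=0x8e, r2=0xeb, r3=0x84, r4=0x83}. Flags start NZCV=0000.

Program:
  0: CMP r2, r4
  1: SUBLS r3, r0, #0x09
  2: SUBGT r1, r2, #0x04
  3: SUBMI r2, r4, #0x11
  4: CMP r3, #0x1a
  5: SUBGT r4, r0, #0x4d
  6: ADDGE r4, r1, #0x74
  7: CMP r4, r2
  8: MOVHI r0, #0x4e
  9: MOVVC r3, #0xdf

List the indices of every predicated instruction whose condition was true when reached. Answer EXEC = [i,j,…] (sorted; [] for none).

EXEC = [2,9]

0: ✓ CMP  NZCV=0010
1: · SUBLS
2: ✓ SUBGT  r1←0xe7
3: · SUBMI
4: ✓ CMP  NZCV=0011
5: · SUBGT
6: · ADDGE
7: ✓ CMP  NZCV=1000
8: · MOVHI
9: ✓ MOVVC  r3←0xdf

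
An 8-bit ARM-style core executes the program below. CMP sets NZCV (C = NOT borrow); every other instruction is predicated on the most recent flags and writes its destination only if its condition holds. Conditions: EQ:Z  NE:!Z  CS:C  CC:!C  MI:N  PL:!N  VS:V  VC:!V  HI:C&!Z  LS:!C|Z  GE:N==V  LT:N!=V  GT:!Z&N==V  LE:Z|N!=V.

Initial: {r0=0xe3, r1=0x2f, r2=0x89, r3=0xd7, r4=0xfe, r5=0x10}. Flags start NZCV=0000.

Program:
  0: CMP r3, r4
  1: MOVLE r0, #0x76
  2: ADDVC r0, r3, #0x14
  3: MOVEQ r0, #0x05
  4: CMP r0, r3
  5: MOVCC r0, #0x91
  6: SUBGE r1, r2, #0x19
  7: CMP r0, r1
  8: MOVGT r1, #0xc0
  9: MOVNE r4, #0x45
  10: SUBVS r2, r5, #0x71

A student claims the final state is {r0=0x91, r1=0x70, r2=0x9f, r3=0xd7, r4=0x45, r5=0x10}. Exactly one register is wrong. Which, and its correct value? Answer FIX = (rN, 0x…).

FIX = (r0, 0xeb)

0: ✓ CMP  NZCV=1000
1: ✓ MOVLE  r0←0x76
2: ✓ ADDVC  r0←0xeb
3: · MOVEQ
4: ✓ CMP  NZCV=0010
5: · MOVCC
6: ✓ SUBGE  r1←0x70
7: ✓ CMP  NZCV=0011
8: · MOVGT
9: ✓ MOVNE  r4←0x45
10: ✓ SUBVS  r2←0x9f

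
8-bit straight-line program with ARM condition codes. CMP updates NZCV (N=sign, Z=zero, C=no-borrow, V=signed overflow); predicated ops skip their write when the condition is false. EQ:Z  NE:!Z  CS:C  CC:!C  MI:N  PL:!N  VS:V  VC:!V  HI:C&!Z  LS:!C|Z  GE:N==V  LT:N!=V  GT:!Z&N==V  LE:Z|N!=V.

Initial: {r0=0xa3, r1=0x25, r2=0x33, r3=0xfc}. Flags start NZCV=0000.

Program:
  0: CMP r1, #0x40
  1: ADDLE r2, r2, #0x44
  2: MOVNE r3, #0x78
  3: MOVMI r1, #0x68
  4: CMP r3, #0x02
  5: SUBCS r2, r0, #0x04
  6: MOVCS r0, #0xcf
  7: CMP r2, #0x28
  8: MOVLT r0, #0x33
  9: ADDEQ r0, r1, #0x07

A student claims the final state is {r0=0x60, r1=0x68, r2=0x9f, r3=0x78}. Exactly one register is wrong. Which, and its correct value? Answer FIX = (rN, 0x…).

[0] flags=1000 → (cmp)
[1] flags=1000 LE?T → r2=0x77
[2] flags=1000 NE?T → r3=0x78
[3] flags=1000 MI?T → r1=0x68
[4] flags=0010 → (cmp)
[5] flags=0010 CS?T → r2=0x9f
[6] flags=0010 CS?T → r0=0xcf
[7] flags=0011 → (cmp)
[8] flags=0011 LT?T → r0=0x33
[9] flags=0011 EQ?F → skip

FIX = (r0, 0x33)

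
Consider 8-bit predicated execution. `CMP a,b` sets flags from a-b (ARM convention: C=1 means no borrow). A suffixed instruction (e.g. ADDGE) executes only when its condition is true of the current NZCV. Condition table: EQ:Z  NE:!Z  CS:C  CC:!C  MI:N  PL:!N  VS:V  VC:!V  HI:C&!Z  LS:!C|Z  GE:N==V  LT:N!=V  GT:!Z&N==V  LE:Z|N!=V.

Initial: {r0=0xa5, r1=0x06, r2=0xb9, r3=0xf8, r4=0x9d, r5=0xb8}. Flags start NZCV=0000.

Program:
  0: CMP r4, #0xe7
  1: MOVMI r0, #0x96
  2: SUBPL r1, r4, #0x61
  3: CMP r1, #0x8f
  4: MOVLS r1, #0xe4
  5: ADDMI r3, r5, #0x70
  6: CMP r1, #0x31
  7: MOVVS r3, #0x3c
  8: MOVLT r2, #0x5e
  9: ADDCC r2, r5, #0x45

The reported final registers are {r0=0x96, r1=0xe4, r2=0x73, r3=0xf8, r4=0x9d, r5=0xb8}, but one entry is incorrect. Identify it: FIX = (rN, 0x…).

FIX = (r2, 0x5e)

0: ✓ CMP  NZCV=1000
1: ✓ MOVMI  r0←0x96
2: · SUBPL
3: ✓ CMP  NZCV=0000
4: ✓ MOVLS  r1←0xe4
5: · ADDMI
6: ✓ CMP  NZCV=1010
7: · MOVVS
8: ✓ MOVLT  r2←0x5e
9: · ADDCC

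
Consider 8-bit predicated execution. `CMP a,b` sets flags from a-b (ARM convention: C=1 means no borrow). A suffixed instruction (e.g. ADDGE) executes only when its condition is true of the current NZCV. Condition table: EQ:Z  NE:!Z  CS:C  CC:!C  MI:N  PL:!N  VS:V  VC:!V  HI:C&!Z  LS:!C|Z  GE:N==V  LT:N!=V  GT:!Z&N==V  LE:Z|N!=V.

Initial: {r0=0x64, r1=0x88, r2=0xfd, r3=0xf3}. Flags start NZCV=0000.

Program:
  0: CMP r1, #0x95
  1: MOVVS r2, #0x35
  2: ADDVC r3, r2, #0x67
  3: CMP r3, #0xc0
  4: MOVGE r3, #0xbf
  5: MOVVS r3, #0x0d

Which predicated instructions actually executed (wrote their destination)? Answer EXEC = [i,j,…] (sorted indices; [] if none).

[0] flags=1000 → (cmp)
[1] flags=1000 VS?F → skip
[2] flags=1000 VC?T → r3=0x64
[3] flags=1001 → (cmp)
[4] flags=1001 GE?T → r3=0xbf
[5] flags=1001 VS?T → r3=0x0d

EXEC = [2,4,5]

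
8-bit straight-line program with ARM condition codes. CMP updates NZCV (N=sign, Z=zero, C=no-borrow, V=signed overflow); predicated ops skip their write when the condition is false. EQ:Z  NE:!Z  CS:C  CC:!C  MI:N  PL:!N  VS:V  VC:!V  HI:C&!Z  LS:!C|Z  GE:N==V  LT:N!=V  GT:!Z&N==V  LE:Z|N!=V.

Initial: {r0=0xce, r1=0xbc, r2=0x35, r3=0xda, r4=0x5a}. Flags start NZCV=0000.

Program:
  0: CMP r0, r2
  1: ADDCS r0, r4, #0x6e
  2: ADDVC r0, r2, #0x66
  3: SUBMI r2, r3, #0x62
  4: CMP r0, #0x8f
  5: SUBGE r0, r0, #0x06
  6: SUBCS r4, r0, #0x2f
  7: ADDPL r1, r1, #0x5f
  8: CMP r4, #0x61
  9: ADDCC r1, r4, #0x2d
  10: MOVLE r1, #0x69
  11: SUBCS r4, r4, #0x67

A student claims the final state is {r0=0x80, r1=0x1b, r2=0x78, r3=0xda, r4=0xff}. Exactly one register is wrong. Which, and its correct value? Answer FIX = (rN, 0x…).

FIX = (r0, 0x95)

[0] flags=1010 → (cmp)
[1] flags=1010 CS?T → r0=0xc8
[2] flags=1010 VC?T → r0=0x9b
[3] flags=1010 MI?T → r2=0x78
[4] flags=0010 → (cmp)
[5] flags=0010 GE?T → r0=0x95
[6] flags=0010 CS?T → r4=0x66
[7] flags=0010 PL?T → r1=0x1b
[8] flags=0010 → (cmp)
[9] flags=0010 CC?F → skip
[10] flags=0010 LE?F → skip
[11] flags=0010 CS?T → r4=0xff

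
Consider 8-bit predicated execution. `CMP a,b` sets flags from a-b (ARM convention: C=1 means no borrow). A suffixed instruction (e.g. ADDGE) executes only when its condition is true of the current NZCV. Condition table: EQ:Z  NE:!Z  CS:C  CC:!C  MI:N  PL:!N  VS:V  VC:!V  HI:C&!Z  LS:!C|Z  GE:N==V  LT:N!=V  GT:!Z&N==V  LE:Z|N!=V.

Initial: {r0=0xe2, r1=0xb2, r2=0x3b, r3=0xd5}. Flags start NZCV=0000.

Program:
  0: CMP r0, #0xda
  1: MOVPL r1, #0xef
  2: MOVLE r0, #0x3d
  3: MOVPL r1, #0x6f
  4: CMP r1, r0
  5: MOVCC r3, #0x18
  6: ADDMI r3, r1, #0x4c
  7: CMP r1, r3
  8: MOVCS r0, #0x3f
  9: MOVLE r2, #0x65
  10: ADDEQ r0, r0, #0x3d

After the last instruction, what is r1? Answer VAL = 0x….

VAL = 0x6f

0: ✓ CMP  NZCV=0010
1: ✓ MOVPL  r1←0xef
2: · MOVLE
3: ✓ MOVPL  r1←0x6f
4: ✓ CMP  NZCV=1001
5: ✓ MOVCC  r3←0x18
6: ✓ ADDMI  r3←0xbb
7: ✓ CMP  NZCV=1001
8: · MOVCS
9: · MOVLE
10: · ADDEQ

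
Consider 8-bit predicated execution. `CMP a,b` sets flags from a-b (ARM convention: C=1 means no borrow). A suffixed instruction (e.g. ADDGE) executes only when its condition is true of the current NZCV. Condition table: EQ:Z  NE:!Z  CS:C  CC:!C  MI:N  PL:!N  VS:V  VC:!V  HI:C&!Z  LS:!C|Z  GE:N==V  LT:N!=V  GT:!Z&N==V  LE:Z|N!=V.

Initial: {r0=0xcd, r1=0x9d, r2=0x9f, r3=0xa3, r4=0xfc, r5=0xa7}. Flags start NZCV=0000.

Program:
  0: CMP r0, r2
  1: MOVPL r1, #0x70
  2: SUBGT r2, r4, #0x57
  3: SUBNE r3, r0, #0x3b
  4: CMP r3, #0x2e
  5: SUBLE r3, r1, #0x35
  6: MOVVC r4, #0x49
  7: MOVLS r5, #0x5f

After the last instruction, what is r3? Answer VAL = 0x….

VAL = 0x3b

0: ✓ CMP  NZCV=0010
1: ✓ MOVPL  r1←0x70
2: ✓ SUBGT  r2←0xa5
3: ✓ SUBNE  r3←0x92
4: ✓ CMP  NZCV=0011
5: ✓ SUBLE  r3←0x3b
6: · MOVVC
7: · MOVLS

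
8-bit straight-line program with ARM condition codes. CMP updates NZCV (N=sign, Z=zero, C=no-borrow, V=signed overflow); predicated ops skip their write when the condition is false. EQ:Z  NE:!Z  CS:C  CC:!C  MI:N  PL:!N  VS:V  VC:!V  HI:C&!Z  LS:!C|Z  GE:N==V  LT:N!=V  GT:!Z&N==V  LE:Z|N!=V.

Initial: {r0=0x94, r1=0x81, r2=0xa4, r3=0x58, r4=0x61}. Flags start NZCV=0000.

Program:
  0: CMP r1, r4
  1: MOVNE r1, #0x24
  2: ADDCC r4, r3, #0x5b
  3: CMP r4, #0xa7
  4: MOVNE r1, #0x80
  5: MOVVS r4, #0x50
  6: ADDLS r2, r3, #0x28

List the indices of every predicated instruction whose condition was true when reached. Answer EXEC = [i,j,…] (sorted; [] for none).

EXEC = [1,4,5,6]

[0] flags=0011 → (cmp)
[1] flags=0011 NE?T → r1=0x24
[2] flags=0011 CC?F → skip
[3] flags=1001 → (cmp)
[4] flags=1001 NE?T → r1=0x80
[5] flags=1001 VS?T → r4=0x50
[6] flags=1001 LS?T → r2=0x80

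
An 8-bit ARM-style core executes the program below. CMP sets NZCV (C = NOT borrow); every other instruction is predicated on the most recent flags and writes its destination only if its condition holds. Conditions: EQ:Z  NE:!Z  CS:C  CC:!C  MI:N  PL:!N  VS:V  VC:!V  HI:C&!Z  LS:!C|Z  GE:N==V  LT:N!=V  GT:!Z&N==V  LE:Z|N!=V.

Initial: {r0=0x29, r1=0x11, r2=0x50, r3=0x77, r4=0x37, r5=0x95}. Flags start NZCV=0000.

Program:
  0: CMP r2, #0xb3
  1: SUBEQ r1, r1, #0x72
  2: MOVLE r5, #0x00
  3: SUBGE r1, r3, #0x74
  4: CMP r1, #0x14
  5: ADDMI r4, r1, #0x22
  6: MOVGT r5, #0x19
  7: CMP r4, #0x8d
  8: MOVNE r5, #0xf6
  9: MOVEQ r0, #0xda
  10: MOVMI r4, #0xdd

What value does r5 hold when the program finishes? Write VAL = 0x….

VAL = 0xf6

0: ✓ CMP  NZCV=1001
1: · SUBEQ
2: · MOVLE
3: ✓ SUBGE  r1←0x03
4: ✓ CMP  NZCV=1000
5: ✓ ADDMI  r4←0x25
6: · MOVGT
7: ✓ CMP  NZCV=1001
8: ✓ MOVNE  r5←0xf6
9: · MOVEQ
10: ✓ MOVMI  r4←0xdd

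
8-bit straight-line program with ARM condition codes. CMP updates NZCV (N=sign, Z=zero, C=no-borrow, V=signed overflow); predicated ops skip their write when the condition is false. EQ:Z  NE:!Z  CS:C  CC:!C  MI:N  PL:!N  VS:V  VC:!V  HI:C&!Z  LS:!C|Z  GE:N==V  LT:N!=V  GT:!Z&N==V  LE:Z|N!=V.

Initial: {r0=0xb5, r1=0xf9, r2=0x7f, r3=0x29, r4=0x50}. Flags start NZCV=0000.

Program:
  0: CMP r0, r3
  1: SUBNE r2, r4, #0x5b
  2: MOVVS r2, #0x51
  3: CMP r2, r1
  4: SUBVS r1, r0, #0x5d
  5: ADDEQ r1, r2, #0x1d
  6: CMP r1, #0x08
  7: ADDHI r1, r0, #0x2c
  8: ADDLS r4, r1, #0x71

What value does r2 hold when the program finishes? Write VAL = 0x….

VAL = 0xf5

[0] flags=1010 → (cmp)
[1] flags=1010 NE?T → r2=0xf5
[2] flags=1010 VS?F → skip
[3] flags=1000 → (cmp)
[4] flags=1000 VS?F → skip
[5] flags=1000 EQ?F → skip
[6] flags=1010 → (cmp)
[7] flags=1010 HI?T → r1=0xe1
[8] flags=1010 LS?F → skip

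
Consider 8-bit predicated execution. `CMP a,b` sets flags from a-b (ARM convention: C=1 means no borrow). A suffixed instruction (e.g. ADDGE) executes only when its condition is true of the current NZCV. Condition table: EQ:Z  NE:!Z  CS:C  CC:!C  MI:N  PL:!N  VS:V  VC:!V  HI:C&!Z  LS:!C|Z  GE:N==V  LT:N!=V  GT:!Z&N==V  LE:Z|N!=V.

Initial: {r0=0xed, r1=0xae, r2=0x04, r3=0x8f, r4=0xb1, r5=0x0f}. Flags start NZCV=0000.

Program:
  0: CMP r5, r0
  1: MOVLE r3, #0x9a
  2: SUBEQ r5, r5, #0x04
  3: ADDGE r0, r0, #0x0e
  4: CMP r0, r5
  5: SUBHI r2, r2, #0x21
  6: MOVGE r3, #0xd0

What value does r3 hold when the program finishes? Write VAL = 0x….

VAL = 0x8f

0: ✓ CMP  NZCV=0000
1: · MOVLE
2: · SUBEQ
3: ✓ ADDGE  r0←0xfb
4: ✓ CMP  NZCV=1010
5: ✓ SUBHI  r2←0xe3
6: · MOVGE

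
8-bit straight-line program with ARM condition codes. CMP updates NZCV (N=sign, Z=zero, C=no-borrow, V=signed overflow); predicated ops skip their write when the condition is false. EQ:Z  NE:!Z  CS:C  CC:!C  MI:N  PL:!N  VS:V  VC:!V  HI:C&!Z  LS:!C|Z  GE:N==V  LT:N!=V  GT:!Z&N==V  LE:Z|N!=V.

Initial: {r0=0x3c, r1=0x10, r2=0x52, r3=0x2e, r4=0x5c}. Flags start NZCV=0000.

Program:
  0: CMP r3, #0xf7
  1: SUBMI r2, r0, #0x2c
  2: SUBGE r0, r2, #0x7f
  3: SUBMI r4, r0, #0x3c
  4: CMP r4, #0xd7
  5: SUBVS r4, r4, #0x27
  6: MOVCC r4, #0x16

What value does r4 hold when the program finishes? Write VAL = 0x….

0: ✓ CMP  NZCV=0000
1: · SUBMI
2: ✓ SUBGE  r0←0xd3
3: · SUBMI
4: ✓ CMP  NZCV=1001
5: ✓ SUBVS  r4←0x35
6: ✓ MOVCC  r4←0x16

VAL = 0x16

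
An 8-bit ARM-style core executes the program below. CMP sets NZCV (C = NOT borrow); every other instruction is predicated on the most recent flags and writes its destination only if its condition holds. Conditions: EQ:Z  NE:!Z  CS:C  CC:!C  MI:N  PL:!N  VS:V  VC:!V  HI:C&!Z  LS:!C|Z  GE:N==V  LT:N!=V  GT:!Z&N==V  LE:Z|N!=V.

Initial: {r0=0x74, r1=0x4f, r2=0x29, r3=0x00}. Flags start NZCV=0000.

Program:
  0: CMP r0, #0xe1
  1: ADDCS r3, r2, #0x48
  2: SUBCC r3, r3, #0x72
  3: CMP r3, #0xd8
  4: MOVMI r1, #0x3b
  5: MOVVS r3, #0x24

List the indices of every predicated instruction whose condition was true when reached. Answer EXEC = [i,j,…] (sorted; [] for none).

EXEC = [2,4]

0: ✓ CMP  NZCV=1001
1: · ADDCS
2: ✓ SUBCC  r3←0x8e
3: ✓ CMP  NZCV=1000
4: ✓ MOVMI  r1←0x3b
5: · MOVVS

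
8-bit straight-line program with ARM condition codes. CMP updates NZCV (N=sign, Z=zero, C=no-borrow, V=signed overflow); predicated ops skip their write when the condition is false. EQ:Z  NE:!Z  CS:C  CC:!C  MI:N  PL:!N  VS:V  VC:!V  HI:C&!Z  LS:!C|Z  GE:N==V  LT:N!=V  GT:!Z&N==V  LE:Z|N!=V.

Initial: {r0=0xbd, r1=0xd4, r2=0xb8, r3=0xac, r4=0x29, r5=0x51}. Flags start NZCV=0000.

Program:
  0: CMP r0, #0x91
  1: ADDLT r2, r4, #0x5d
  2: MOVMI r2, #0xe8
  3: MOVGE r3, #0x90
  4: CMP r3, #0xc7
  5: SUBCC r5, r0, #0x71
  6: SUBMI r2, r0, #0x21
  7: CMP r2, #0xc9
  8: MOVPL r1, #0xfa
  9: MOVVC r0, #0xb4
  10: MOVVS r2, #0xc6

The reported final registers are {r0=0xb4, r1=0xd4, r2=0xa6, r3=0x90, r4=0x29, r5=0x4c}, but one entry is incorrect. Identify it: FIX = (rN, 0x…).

0: ✓ CMP  NZCV=0010
1: · ADDLT
2: · MOVMI
3: ✓ MOVGE  r3←0x90
4: ✓ CMP  NZCV=1000
5: ✓ SUBCC  r5←0x4c
6: ✓ SUBMI  r2←0x9c
7: ✓ CMP  NZCV=1000
8: · MOVPL
9: ✓ MOVVC  r0←0xb4
10: · MOVVS

FIX = (r2, 0x9c)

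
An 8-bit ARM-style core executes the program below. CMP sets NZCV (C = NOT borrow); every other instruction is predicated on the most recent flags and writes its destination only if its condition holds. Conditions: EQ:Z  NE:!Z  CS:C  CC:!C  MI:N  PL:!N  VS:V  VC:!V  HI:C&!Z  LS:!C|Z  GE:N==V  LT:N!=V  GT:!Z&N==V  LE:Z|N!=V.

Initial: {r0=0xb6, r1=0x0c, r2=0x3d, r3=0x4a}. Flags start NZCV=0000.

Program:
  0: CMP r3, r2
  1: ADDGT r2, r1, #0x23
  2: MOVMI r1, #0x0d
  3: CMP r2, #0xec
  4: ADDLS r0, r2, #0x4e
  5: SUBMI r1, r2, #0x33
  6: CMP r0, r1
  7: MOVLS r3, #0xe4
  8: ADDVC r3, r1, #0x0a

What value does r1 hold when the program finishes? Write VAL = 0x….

[0] flags=0010 → (cmp)
[1] flags=0010 GT?T → r2=0x2f
[2] flags=0010 MI?F → skip
[3] flags=0000 → (cmp)
[4] flags=0000 LS?T → r0=0x7d
[5] flags=0000 MI?F → skip
[6] flags=0010 → (cmp)
[7] flags=0010 LS?F → skip
[8] flags=0010 VC?T → r3=0x16

VAL = 0x0c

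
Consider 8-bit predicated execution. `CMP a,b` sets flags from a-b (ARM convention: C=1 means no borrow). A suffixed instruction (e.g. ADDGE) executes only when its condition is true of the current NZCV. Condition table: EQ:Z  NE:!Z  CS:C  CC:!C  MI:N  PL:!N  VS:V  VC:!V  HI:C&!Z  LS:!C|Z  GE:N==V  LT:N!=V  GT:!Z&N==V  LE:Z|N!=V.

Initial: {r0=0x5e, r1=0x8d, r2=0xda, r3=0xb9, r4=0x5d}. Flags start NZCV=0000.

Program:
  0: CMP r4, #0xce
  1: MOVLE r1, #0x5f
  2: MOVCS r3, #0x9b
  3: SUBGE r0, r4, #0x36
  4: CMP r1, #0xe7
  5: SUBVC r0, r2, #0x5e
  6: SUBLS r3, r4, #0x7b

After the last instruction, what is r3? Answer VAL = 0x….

0: ✓ CMP  NZCV=1001
1: · MOVLE
2: · MOVCS
3: ✓ SUBGE  r0←0x27
4: ✓ CMP  NZCV=1000
5: ✓ SUBVC  r0←0x7c
6: ✓ SUBLS  r3←0xe2

VAL = 0xe2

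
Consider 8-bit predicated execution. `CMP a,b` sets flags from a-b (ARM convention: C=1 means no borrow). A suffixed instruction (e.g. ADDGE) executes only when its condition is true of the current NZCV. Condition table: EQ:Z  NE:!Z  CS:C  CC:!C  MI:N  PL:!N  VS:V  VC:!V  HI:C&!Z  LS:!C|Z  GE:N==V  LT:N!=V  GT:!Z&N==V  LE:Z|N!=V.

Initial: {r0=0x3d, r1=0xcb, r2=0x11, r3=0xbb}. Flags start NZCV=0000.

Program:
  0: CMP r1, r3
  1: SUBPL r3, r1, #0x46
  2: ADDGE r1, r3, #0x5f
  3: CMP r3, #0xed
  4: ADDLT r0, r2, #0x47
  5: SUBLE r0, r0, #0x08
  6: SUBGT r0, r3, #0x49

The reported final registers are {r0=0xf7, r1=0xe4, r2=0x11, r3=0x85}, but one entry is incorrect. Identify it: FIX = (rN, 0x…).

0: ✓ CMP  NZCV=0010
1: ✓ SUBPL  r3←0x85
2: ✓ ADDGE  r1←0xe4
3: ✓ CMP  NZCV=1000
4: ✓ ADDLT  r0←0x58
5: ✓ SUBLE  r0←0x50
6: · SUBGT

FIX = (r0, 0x50)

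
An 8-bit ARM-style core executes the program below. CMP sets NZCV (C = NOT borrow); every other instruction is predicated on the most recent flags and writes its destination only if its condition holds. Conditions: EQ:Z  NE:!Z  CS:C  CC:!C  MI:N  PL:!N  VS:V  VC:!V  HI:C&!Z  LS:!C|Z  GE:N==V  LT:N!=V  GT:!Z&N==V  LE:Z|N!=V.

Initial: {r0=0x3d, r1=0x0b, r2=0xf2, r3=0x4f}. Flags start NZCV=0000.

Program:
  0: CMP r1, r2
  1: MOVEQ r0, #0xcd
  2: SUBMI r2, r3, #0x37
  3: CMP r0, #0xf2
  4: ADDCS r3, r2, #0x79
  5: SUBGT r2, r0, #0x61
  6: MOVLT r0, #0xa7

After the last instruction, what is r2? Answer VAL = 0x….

[0] flags=0000 → (cmp)
[1] flags=0000 EQ?F → skip
[2] flags=0000 MI?F → skip
[3] flags=0000 → (cmp)
[4] flags=0000 CS?F → skip
[5] flags=0000 GT?T → r2=0xdc
[6] flags=0000 LT?F → skip

VAL = 0xdc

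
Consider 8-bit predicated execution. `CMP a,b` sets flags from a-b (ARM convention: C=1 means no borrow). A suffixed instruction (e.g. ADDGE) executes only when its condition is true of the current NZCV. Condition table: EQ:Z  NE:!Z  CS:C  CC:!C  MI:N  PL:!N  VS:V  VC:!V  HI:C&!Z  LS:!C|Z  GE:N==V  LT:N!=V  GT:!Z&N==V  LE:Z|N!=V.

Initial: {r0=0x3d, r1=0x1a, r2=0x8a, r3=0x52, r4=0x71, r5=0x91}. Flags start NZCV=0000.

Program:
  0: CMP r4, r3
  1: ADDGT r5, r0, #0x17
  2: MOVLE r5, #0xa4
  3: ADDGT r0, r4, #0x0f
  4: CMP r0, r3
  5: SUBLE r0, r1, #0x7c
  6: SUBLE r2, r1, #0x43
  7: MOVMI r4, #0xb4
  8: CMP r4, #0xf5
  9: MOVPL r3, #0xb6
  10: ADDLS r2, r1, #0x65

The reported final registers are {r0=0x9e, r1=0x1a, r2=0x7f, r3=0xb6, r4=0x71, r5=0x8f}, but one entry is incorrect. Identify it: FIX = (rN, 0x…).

FIX = (r5, 0x54)

[0] flags=0010 → (cmp)
[1] flags=0010 GT?T → r5=0x54
[2] flags=0010 LE?F → skip
[3] flags=0010 GT?T → r0=0x80
[4] flags=0011 → (cmp)
[5] flags=0011 LE?T → r0=0x9e
[6] flags=0011 LE?T → r2=0xd7
[7] flags=0011 MI?F → skip
[8] flags=0000 → (cmp)
[9] flags=0000 PL?T → r3=0xb6
[10] flags=0000 LS?T → r2=0x7f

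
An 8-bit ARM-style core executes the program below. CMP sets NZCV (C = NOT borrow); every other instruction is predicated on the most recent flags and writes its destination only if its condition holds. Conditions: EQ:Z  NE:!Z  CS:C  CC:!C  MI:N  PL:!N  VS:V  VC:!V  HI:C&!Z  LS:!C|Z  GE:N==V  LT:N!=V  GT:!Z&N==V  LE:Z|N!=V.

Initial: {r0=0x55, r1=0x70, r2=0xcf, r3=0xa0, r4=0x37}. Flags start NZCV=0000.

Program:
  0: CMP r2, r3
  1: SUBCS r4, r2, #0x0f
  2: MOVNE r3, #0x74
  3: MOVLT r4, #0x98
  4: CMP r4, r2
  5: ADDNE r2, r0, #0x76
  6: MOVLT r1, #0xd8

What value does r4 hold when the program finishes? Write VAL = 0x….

VAL = 0xc0

0: ✓ CMP  NZCV=0010
1: ✓ SUBCS  r4←0xc0
2: ✓ MOVNE  r3←0x74
3: · MOVLT
4: ✓ CMP  NZCV=1000
5: ✓ ADDNE  r2←0xcb
6: ✓ MOVLT  r1←0xd8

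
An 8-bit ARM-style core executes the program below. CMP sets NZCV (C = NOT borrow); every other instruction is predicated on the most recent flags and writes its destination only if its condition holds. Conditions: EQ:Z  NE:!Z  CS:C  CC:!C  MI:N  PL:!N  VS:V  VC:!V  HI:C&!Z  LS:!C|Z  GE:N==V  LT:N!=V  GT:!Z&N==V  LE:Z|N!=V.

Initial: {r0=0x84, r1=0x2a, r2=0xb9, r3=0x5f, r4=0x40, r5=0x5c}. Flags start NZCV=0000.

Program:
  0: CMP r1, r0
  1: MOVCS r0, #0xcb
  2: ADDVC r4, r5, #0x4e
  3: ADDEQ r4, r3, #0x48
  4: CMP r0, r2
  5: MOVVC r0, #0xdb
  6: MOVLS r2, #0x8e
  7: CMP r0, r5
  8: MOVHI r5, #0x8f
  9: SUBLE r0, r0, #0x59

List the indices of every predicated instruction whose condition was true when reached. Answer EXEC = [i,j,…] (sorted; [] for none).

EXEC = [5,6,8,9]

0: ✓ CMP  NZCV=1001
1: · MOVCS
2: · ADDVC
3: · ADDEQ
4: ✓ CMP  NZCV=1000
5: ✓ MOVVC  r0←0xdb
6: ✓ MOVLS  r2←0x8e
7: ✓ CMP  NZCV=0011
8: ✓ MOVHI  r5←0x8f
9: ✓ SUBLE  r0←0x82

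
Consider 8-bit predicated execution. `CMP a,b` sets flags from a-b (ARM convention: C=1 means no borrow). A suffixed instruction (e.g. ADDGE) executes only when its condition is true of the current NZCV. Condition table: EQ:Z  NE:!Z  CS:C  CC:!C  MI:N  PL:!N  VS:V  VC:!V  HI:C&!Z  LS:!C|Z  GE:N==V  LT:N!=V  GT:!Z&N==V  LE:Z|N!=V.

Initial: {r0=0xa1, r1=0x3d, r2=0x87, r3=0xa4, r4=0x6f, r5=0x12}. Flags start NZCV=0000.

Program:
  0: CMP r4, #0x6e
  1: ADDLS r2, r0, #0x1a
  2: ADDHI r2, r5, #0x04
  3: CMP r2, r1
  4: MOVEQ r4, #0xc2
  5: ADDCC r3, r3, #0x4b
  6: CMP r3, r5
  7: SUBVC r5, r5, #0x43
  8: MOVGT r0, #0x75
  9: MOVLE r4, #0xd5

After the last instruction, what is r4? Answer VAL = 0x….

0: ✓ CMP  NZCV=0010
1: · ADDLS
2: ✓ ADDHI  r2←0x16
3: ✓ CMP  NZCV=1000
4: · MOVEQ
5: ✓ ADDCC  r3←0xef
6: ✓ CMP  NZCV=1010
7: ✓ SUBVC  r5←0xcf
8: · MOVGT
9: ✓ MOVLE  r4←0xd5

VAL = 0xd5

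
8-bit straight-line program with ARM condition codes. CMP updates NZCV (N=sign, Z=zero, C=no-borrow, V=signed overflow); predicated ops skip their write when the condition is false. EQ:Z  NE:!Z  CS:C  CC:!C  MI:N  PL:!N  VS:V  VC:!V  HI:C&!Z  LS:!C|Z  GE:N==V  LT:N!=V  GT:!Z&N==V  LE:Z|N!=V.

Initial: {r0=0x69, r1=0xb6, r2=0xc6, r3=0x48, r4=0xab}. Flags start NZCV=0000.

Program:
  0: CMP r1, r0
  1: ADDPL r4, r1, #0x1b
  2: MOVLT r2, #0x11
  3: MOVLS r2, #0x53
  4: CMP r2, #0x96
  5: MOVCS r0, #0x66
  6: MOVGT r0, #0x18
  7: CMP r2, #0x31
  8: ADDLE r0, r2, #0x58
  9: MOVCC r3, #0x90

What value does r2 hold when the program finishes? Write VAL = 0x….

[0] flags=0011 → (cmp)
[1] flags=0011 PL?T → r4=0xd1
[2] flags=0011 LT?T → r2=0x11
[3] flags=0011 LS?F → skip
[4] flags=0000 → (cmp)
[5] flags=0000 CS?F → skip
[6] flags=0000 GT?T → r0=0x18
[7] flags=1000 → (cmp)
[8] flags=1000 LE?T → r0=0x69
[9] flags=1000 CC?T → r3=0x90

VAL = 0x11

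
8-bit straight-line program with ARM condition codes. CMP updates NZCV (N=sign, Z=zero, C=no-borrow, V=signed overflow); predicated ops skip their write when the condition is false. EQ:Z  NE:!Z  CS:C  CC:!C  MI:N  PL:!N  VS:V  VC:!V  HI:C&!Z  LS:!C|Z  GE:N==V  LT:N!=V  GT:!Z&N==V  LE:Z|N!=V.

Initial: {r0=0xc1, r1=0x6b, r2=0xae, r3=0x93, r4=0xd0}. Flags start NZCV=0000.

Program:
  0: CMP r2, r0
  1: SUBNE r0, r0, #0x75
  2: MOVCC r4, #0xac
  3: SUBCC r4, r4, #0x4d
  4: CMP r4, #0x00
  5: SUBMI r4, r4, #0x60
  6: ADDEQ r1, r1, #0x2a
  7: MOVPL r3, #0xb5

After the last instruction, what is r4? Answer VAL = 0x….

0: ✓ CMP  NZCV=1000
1: ✓ SUBNE  r0←0x4c
2: ✓ MOVCC  r4←0xac
3: ✓ SUBCC  r4←0x5f
4: ✓ CMP  NZCV=0010
5: · SUBMI
6: · ADDEQ
7: ✓ MOVPL  r3←0xb5

VAL = 0x5f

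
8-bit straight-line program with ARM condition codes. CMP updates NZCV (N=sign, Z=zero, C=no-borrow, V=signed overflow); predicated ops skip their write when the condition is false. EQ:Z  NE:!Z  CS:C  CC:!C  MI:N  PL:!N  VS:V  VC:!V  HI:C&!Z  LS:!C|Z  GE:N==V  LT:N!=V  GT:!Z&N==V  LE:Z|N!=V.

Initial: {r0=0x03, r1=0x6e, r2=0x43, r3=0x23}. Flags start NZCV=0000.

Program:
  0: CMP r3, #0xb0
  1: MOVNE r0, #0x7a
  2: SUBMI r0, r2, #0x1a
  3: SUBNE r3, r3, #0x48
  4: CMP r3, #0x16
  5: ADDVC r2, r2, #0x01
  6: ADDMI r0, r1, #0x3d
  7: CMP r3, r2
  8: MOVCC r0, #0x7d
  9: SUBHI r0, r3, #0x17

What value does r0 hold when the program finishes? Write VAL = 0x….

[0] flags=0000 → (cmp)
[1] flags=0000 NE?T → r0=0x7a
[2] flags=0000 MI?F → skip
[3] flags=0000 NE?T → r3=0xdb
[4] flags=1010 → (cmp)
[5] flags=1010 VC?T → r2=0x44
[6] flags=1010 MI?T → r0=0xab
[7] flags=1010 → (cmp)
[8] flags=1010 CC?F → skip
[9] flags=1010 HI?T → r0=0xc4

VAL = 0xc4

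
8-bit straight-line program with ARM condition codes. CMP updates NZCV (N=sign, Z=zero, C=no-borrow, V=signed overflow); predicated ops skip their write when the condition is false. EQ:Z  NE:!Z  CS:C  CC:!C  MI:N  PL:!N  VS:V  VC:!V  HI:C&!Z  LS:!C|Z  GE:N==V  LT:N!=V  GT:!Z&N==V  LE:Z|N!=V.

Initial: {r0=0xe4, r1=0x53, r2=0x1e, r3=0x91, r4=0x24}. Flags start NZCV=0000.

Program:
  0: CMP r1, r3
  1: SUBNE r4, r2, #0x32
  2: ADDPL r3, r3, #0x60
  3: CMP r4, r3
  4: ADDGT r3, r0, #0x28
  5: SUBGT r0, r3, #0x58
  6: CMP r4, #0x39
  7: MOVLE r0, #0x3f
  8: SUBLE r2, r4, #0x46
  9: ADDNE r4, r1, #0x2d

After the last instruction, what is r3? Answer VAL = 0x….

0: ✓ CMP  NZCV=1001
1: ✓ SUBNE  r4←0xec
2: · ADDPL
3: ✓ CMP  NZCV=0010
4: ✓ ADDGT  r3←0x0c
5: ✓ SUBGT  r0←0xb4
6: ✓ CMP  NZCV=1010
7: ✓ MOVLE  r0←0x3f
8: ✓ SUBLE  r2←0xa6
9: ✓ ADDNE  r4←0x80

VAL = 0x0c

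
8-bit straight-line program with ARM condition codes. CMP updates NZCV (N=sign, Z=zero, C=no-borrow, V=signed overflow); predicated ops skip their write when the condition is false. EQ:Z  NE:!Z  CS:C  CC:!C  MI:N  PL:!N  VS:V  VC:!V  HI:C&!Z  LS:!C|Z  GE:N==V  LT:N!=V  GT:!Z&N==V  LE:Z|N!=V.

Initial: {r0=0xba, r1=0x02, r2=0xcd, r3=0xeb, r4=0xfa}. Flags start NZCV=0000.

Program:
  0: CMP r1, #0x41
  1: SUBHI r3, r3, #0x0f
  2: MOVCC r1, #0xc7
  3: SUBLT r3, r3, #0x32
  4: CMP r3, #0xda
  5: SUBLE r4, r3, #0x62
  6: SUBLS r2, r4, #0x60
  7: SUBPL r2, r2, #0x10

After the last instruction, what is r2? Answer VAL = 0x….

VAL = 0xf7

0: ✓ CMP  NZCV=1000
1: · SUBHI
2: ✓ MOVCC  r1←0xc7
3: ✓ SUBLT  r3←0xb9
4: ✓ CMP  NZCV=1000
5: ✓ SUBLE  r4←0x57
6: ✓ SUBLS  r2←0xf7
7: · SUBPL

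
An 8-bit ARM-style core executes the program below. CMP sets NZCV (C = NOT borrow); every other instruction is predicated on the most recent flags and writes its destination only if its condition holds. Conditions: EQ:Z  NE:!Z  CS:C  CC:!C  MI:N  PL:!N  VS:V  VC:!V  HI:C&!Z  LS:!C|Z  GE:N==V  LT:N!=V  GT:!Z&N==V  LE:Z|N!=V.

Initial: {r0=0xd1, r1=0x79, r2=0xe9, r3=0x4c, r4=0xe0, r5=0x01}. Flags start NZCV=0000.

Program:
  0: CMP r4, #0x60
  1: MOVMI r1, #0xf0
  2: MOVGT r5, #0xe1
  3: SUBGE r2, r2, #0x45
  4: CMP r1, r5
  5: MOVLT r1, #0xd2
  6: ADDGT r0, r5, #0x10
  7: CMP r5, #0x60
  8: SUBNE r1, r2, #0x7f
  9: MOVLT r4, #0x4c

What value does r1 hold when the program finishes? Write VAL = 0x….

0: ✓ CMP  NZCV=1010
1: ✓ MOVMI  r1←0xf0
2: · MOVGT
3: · SUBGE
4: ✓ CMP  NZCV=1010
5: ✓ MOVLT  r1←0xd2
6: · ADDGT
7: ✓ CMP  NZCV=1000
8: ✓ SUBNE  r1←0x6a
9: ✓ MOVLT  r4←0x4c

VAL = 0x6a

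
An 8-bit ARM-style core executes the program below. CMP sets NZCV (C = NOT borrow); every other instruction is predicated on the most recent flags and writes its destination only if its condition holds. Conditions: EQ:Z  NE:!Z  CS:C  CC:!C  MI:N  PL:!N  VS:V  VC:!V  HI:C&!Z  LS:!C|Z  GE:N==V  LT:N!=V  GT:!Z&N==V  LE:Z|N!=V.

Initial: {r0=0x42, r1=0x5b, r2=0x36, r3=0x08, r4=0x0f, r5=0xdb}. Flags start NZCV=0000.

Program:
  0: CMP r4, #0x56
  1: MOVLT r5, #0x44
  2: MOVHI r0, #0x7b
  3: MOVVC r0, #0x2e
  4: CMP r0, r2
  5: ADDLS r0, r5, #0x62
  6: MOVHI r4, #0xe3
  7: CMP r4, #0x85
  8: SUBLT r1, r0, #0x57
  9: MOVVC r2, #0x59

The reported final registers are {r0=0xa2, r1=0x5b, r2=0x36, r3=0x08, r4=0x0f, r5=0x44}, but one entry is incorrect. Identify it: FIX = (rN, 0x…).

[0] flags=1000 → (cmp)
[1] flags=1000 LT?T → r5=0x44
[2] flags=1000 HI?F → skip
[3] flags=1000 VC?T → r0=0x2e
[4] flags=1000 → (cmp)
[5] flags=1000 LS?T → r0=0xa6
[6] flags=1000 HI?F → skip
[7] flags=1001 → (cmp)
[8] flags=1001 LT?F → skip
[9] flags=1001 VC?F → skip

FIX = (r0, 0xa6)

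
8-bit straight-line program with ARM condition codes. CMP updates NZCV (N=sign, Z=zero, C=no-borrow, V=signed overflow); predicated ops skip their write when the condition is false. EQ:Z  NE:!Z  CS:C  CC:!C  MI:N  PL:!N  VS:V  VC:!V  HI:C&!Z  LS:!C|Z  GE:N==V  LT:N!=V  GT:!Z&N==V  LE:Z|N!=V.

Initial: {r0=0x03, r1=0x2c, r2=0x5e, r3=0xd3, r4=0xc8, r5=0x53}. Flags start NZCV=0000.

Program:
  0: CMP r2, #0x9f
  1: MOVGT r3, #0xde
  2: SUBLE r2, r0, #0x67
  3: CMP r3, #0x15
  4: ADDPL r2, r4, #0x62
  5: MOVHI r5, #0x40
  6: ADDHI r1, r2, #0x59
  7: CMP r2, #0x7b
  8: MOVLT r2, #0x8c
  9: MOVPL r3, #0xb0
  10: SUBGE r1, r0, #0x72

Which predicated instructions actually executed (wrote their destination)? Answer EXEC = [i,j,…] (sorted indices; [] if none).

[0] flags=1001 → (cmp)
[1] flags=1001 GT?T → r3=0xde
[2] flags=1001 LE?F → skip
[3] flags=1010 → (cmp)
[4] flags=1010 PL?F → skip
[5] flags=1010 HI?T → r5=0x40
[6] flags=1010 HI?T → r1=0xb7
[7] flags=1000 → (cmp)
[8] flags=1000 LT?T → r2=0x8c
[9] flags=1000 PL?F → skip
[10] flags=1000 GE?F → skip

EXEC = [1,5,6,8]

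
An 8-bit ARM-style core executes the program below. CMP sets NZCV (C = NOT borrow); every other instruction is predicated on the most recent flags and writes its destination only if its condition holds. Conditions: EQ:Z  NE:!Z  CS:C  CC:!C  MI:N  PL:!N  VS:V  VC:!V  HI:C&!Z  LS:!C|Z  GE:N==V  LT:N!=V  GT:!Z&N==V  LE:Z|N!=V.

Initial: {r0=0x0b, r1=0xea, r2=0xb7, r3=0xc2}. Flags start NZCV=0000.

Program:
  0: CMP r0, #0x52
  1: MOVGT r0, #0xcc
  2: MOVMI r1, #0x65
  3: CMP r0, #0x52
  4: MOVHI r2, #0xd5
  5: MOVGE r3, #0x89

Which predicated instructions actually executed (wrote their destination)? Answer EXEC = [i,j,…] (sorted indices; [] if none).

EXEC = [2]

0: ✓ CMP  NZCV=1000
1: · MOVGT
2: ✓ MOVMI  r1←0x65
3: ✓ CMP  NZCV=1000
4: · MOVHI
5: · MOVGE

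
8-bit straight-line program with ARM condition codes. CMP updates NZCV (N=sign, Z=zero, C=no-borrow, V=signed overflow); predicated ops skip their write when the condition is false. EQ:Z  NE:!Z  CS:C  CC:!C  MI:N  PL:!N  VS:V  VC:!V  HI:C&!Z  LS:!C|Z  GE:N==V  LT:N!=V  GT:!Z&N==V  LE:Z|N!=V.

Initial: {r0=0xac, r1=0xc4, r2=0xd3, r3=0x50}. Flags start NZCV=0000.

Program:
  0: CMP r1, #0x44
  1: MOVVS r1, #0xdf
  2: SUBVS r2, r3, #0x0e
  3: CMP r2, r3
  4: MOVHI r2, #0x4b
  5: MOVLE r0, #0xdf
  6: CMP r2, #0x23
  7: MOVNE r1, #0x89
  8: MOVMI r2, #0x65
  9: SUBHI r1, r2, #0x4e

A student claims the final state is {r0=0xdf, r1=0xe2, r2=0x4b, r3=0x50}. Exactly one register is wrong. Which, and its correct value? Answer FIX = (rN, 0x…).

[0] flags=1010 → (cmp)
[1] flags=1010 VS?F → skip
[2] flags=1010 VS?F → skip
[3] flags=1010 → (cmp)
[4] flags=1010 HI?T → r2=0x4b
[5] flags=1010 LE?T → r0=0xdf
[6] flags=0010 → (cmp)
[7] flags=0010 NE?T → r1=0x89
[8] flags=0010 MI?F → skip
[9] flags=0010 HI?T → r1=0xfd

FIX = (r1, 0xfd)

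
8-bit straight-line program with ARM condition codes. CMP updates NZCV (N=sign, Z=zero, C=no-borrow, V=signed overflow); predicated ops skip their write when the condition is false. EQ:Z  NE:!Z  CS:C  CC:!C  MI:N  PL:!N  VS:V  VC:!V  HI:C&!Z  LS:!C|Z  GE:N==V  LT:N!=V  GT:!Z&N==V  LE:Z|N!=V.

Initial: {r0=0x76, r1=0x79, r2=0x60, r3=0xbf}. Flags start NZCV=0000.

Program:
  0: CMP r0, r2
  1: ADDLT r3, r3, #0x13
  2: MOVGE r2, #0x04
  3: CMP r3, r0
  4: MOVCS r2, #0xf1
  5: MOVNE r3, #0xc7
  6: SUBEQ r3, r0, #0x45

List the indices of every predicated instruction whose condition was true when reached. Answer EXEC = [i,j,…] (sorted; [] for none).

[0] flags=0010 → (cmp)
[1] flags=0010 LT?F → skip
[2] flags=0010 GE?T → r2=0x04
[3] flags=0011 → (cmp)
[4] flags=0011 CS?T → r2=0xf1
[5] flags=0011 NE?T → r3=0xc7
[6] flags=0011 EQ?F → skip

EXEC = [2,4,5]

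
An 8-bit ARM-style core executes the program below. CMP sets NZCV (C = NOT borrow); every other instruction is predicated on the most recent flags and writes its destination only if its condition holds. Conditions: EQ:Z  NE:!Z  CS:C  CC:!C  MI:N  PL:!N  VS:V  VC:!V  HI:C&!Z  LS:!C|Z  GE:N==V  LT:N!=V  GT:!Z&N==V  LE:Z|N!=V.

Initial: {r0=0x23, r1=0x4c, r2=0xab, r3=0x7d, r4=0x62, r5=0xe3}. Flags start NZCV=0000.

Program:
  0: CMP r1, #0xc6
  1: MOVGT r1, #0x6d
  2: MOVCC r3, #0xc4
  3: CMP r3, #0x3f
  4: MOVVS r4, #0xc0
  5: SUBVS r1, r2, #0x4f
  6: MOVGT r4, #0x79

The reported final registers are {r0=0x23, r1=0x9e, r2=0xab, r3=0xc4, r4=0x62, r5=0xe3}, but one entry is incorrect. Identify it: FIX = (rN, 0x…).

0: ✓ CMP  NZCV=1001
1: ✓ MOVGT  r1←0x6d
2: ✓ MOVCC  r3←0xc4
3: ✓ CMP  NZCV=1010
4: · MOVVS
5: · SUBVS
6: · MOVGT

FIX = (r1, 0x6d)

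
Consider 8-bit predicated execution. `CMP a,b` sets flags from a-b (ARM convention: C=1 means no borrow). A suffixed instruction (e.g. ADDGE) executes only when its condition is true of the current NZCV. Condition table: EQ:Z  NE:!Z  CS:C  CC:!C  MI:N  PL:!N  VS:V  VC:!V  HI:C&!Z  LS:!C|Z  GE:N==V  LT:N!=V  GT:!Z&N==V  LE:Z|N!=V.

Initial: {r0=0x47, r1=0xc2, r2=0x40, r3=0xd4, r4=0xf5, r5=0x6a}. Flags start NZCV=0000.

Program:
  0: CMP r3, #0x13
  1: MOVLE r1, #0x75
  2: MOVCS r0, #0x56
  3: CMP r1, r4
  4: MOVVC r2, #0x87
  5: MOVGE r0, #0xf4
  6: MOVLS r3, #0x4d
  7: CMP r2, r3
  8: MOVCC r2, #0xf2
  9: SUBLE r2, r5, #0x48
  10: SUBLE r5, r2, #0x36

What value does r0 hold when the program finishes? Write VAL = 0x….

VAL = 0xf4

0: ✓ CMP  NZCV=1010
1: ✓ MOVLE  r1←0x75
2: ✓ MOVCS  r0←0x56
3: ✓ CMP  NZCV=1001
4: · MOVVC
5: ✓ MOVGE  r0←0xf4
6: ✓ MOVLS  r3←0x4d
7: ✓ CMP  NZCV=1000
8: ✓ MOVCC  r2←0xf2
9: ✓ SUBLE  r2←0x22
10: ✓ SUBLE  r5←0xec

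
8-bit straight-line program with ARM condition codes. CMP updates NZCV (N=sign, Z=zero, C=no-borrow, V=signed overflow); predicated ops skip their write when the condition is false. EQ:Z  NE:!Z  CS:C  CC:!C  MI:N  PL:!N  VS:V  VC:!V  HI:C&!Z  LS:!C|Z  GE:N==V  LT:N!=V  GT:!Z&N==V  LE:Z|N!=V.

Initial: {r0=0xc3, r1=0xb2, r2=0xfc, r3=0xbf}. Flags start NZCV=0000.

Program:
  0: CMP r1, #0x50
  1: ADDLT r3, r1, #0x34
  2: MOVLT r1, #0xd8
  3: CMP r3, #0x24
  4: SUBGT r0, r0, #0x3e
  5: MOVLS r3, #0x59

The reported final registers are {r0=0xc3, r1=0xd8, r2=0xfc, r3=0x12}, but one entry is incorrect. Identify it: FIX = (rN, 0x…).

[0] flags=0011 → (cmp)
[1] flags=0011 LT?T → r3=0xe6
[2] flags=0011 LT?T → r1=0xd8
[3] flags=1010 → (cmp)
[4] flags=1010 GT?F → skip
[5] flags=1010 LS?F → skip

FIX = (r3, 0xe6)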